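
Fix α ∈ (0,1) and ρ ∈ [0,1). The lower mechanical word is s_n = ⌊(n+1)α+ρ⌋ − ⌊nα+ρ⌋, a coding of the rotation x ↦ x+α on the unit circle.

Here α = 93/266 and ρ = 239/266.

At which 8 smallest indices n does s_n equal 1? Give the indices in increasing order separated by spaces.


n=0: ⌊332/266⌋−⌊239/266⌋ = 1−0 = 1  ← one
n=1: ⌊425/266⌋−⌊332/266⌋ = 1−1 = 0
n=2: ⌊518/266⌋−⌊425/266⌋ = 1−1 = 0
n=3: ⌊611/266⌋−⌊518/266⌋ = 2−1 = 1  ← one
n=4: ⌊704/266⌋−⌊611/266⌋ = 2−2 = 0
n=5: ⌊797/266⌋−⌊704/266⌋ = 2−2 = 0
n=6: ⌊890/266⌋−⌊797/266⌋ = 3−2 = 1  ← one
n=7: ⌊983/266⌋−⌊890/266⌋ = 3−3 = 0
n=8: ⌊1076/266⌋−⌊983/266⌋ = 4−3 = 1  ← one
n=9: ⌊1169/266⌋−⌊1076/266⌋ = 4−4 = 0
n=10: ⌊1262/266⌋−⌊1169/266⌋ = 4−4 = 0
n=11: ⌊1355/266⌋−⌊1262/266⌋ = 5−4 = 1  ← one
n=12: ⌊1448/266⌋−⌊1355/266⌋ = 5−5 = 0
n=13: ⌊1541/266⌋−⌊1448/266⌋ = 5−5 = 0
n=14: ⌊1634/266⌋−⌊1541/266⌋ = 6−5 = 1  ← one
n=15: ⌊1727/266⌋−⌊1634/266⌋ = 6−6 = 0
n=16: ⌊1820/266⌋−⌊1727/266⌋ = 6−6 = 0
n=17: ⌊1913/266⌋−⌊1820/266⌋ = 7−6 = 1  ← one
n=18: ⌊2006/266⌋−⌊1913/266⌋ = 7−7 = 0
n=19: ⌊2099/266⌋−⌊2006/266⌋ = 7−7 = 0
n=20: ⌊2192/266⌋−⌊2099/266⌋ = 8−7 = 1  ← one
positions of the first 8 ones: 0 3 6 8 11 14 17 20

0 3 6 8 11 14 17 20


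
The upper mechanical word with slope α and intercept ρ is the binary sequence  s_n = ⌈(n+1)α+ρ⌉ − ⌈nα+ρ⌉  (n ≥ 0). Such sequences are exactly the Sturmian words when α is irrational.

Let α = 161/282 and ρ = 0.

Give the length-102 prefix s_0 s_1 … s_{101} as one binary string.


n=0: ⌈(1·161)/282⌉ − ⌈(0·161)/282⌉ = ⌈161/282⌉ − ⌈0/282⌉ = 1 − 0 = 1
n=1: ⌈(2·161)/282⌉ − ⌈(1·161)/282⌉ = ⌈322/282⌉ − ⌈161/282⌉ = 2 − 1 = 1
n=2: ⌈(3·161)/282⌉ − ⌈(2·161)/282⌉ = ⌈483/282⌉ − ⌈322/282⌉ = 2 − 2 = 0
n=3: ⌈(4·161)/282⌉ − ⌈(3·161)/282⌉ = ⌈644/282⌉ − ⌈483/282⌉ = 3 − 2 = 1
n=4: ⌈(5·161)/282⌉ − ⌈(4·161)/282⌉ = ⌈805/282⌉ − ⌈644/282⌉ = 3 − 3 = 0
n=5: ⌈(6·161)/282⌉ − ⌈(5·161)/282⌉ = ⌈966/282⌉ − ⌈805/282⌉ = 4 − 3 = 1
n=6: ⌈(7·161)/282⌉ − ⌈(6·161)/282⌉ = ⌈1127/282⌉ − ⌈966/282⌉ = 4 − 4 = 0
n=7: ⌈(8·161)/282⌉ − ⌈(7·161)/282⌉ = ⌈1288/282⌉ − ⌈1127/282⌉ = 5 − 4 = 1
n=8: ⌈(9·161)/282⌉ − ⌈(8·161)/282⌉ = ⌈1449/282⌉ − ⌈1288/282⌉ = 6 − 5 = 1
n=9: ⌈(10·161)/282⌉ − ⌈(9·161)/282⌉ = ⌈1610/282⌉ − ⌈1449/282⌉ = 6 − 6 = 0
n=10: ⌈(11·161)/282⌉ − ⌈(10·161)/282⌉ = ⌈1771/282⌉ − ⌈1610/282⌉ = 7 − 6 = 1
n=11: ⌈(12·161)/282⌉ − ⌈(11·161)/282⌉ = ⌈1932/282⌉ − ⌈1771/282⌉ = 7 − 7 = 0
n=12: ⌈(13·161)/282⌉ − ⌈(12·161)/282⌉ = ⌈2093/282⌉ − ⌈1932/282⌉ = 8 − 7 = 1
n=13: ⌈(14·161)/282⌉ − ⌈(13·161)/282⌉ = ⌈2254/282⌉ − ⌈2093/282⌉ = 8 − 8 = 0
n=14: ⌈(15·161)/282⌉ − ⌈(14·161)/282⌉ = ⌈2415/282⌉ − ⌈2254/282⌉ = 9 − 8 = 1
n=15: ⌈(16·161)/282⌉ − ⌈(15·161)/282⌉ = ⌈2576/282⌉ − ⌈2415/282⌉ = 10 − 9 = 1
n=16: ⌈(17·161)/282⌉ − ⌈(16·161)/282⌉ = ⌈2737/282⌉ − ⌈2576/282⌉ = 10 − 10 = 0
n=17: ⌈(18·161)/282⌉ − ⌈(17·161)/282⌉ = ⌈2898/282⌉ − ⌈2737/282⌉ = 11 − 10 = 1
n=18: ⌈(19·161)/282⌉ − ⌈(18·161)/282⌉ = ⌈3059/282⌉ − ⌈2898/282⌉ = 11 − 11 = 0
n=19: ⌈(20·161)/282⌉ − ⌈(19·161)/282⌉ = ⌈3220/282⌉ − ⌈3059/282⌉ = 12 − 11 = 1
n=20: ⌈(21·161)/282⌉ − ⌈(20·161)/282⌉ = ⌈3381/282⌉ − ⌈3220/282⌉ = 12 − 12 = 0
n=21: ⌈(22·161)/282⌉ − ⌈(21·161)/282⌉ = ⌈3542/282⌉ − ⌈3381/282⌉ = 13 − 12 = 1
n=22: ⌈(23·161)/282⌉ − ⌈(22·161)/282⌉ = ⌈3703/282⌉ − ⌈3542/282⌉ = 14 − 13 = 1
n=23: ⌈(24·161)/282⌉ − ⌈(23·161)/282⌉ = ⌈3864/282⌉ − ⌈3703/282⌉ = 14 − 14 = 0
n=24: ⌈(25·161)/282⌉ − ⌈(24·161)/282⌉ = ⌈4025/282⌉ − ⌈3864/282⌉ = 15 − 14 = 1
n=25: ⌈(26·161)/282⌉ − ⌈(25·161)/282⌉ = ⌈4186/282⌉ − ⌈4025/282⌉ = 15 − 15 = 0
n=26: ⌈(27·161)/282⌉ − ⌈(26·161)/282⌉ = ⌈4347/282⌉ − ⌈4186/282⌉ = 16 − 15 = 1
n=27: ⌈(28·161)/282⌉ − ⌈(27·161)/282⌉ = ⌈4508/282⌉ − ⌈4347/282⌉ = 16 − 16 = 0
n=28: ⌈(29·161)/282⌉ − ⌈(28·161)/282⌉ = ⌈4669/282⌉ − ⌈4508/282⌉ = 17 − 16 = 1
n=29: ⌈(30·161)/282⌉ − ⌈(29·161)/282⌉ = ⌈4830/282⌉ − ⌈4669/282⌉ = 18 − 17 = 1
n=30: ⌈(31·161)/282⌉ − ⌈(30·161)/282⌉ = ⌈4991/282⌉ − ⌈4830/282⌉ = 18 − 18 = 0
n=31: ⌈(32·161)/282⌉ − ⌈(31·161)/282⌉ = ⌈5152/282⌉ − ⌈4991/282⌉ = 19 − 18 = 1
n=32: ⌈(33·161)/282⌉ − ⌈(32·161)/282⌉ = ⌈5313/282⌉ − ⌈5152/282⌉ = 19 − 19 = 0
n=33: ⌈(34·161)/282⌉ − ⌈(33·161)/282⌉ = ⌈5474/282⌉ − ⌈5313/282⌉ = 20 − 19 = 1
n=34: ⌈(35·161)/282⌉ − ⌈(34·161)/282⌉ = ⌈5635/282⌉ − ⌈5474/282⌉ = 20 − 20 = 0
n=35: ⌈(36·161)/282⌉ − ⌈(35·161)/282⌉ = ⌈5796/282⌉ − ⌈5635/282⌉ = 21 − 20 = 1
n=36: ⌈(37·161)/282⌉ − ⌈(36·161)/282⌉ = ⌈5957/282⌉ − ⌈5796/282⌉ = 22 − 21 = 1
n=37: ⌈(38·161)/282⌉ − ⌈(37·161)/282⌉ = ⌈6118/282⌉ − ⌈5957/282⌉ = 22 − 22 = 0
n=38: ⌈(39·161)/282⌉ − ⌈(38·161)/282⌉ = ⌈6279/282⌉ − ⌈6118/282⌉ = 23 − 22 = 1
n=39: ⌈(40·161)/282⌉ − ⌈(39·161)/282⌉ = ⌈6440/282⌉ − ⌈6279/282⌉ = 23 − 23 = 0
n=40: ⌈(41·161)/282⌉ − ⌈(40·161)/282⌉ = ⌈6601/282⌉ − ⌈6440/282⌉ = 24 − 23 = 1
n=41: ⌈(42·161)/282⌉ − ⌈(41·161)/282⌉ = ⌈6762/282⌉ − ⌈6601/282⌉ = 24 − 24 = 0
n=42: ⌈(43·161)/282⌉ − ⌈(42·161)/282⌉ = ⌈6923/282⌉ − ⌈6762/282⌉ = 25 − 24 = 1
n=43: ⌈(44·161)/282⌉ − ⌈(43·161)/282⌉ = ⌈7084/282⌉ − ⌈6923/282⌉ = 26 − 25 = 1
n=44: ⌈(45·161)/282⌉ − ⌈(44·161)/282⌉ = ⌈7245/282⌉ − ⌈7084/282⌉ = 26 − 26 = 0
n=45: ⌈(46·161)/282⌉ − ⌈(45·161)/282⌉ = ⌈7406/282⌉ − ⌈7245/282⌉ = 27 − 26 = 1
n=46: ⌈(47·161)/282⌉ − ⌈(46·161)/282⌉ = ⌈7567/282⌉ − ⌈7406/282⌉ = 27 − 27 = 0
n=47: ⌈(48·161)/282⌉ − ⌈(47·161)/282⌉ = ⌈7728/282⌉ − ⌈7567/282⌉ = 28 − 27 = 1
n=48: ⌈(49·161)/282⌉ − ⌈(48·161)/282⌉ = ⌈7889/282⌉ − ⌈7728/282⌉ = 28 − 28 = 0
n=49: ⌈(50·161)/282⌉ − ⌈(49·161)/282⌉ = ⌈8050/282⌉ − ⌈7889/282⌉ = 29 − 28 = 1
n=50: ⌈(51·161)/282⌉ − ⌈(50·161)/282⌉ = ⌈8211/282⌉ − ⌈8050/282⌉ = 30 − 29 = 1
n=51: ⌈(52·161)/282⌉ − ⌈(51·161)/282⌉ = ⌈8372/282⌉ − ⌈8211/282⌉ = 30 − 30 = 0
n=52: ⌈(53·161)/282⌉ − ⌈(52·161)/282⌉ = ⌈8533/282⌉ − ⌈8372/282⌉ = 31 − 30 = 1
n=53: ⌈(54·161)/282⌉ − ⌈(53·161)/282⌉ = ⌈8694/282⌉ − ⌈8533/282⌉ = 31 − 31 = 0
n=54: ⌈(55·161)/282⌉ − ⌈(54·161)/282⌉ = ⌈8855/282⌉ − ⌈8694/282⌉ = 32 − 31 = 1
n=55: ⌈(56·161)/282⌉ − ⌈(55·161)/282⌉ = ⌈9016/282⌉ − ⌈8855/282⌉ = 32 − 32 = 0
n=56: ⌈(57·161)/282⌉ − ⌈(56·161)/282⌉ = ⌈9177/282⌉ − ⌈9016/282⌉ = 33 − 32 = 1
n=57: ⌈(58·161)/282⌉ − ⌈(57·161)/282⌉ = ⌈9338/282⌉ − ⌈9177/282⌉ = 34 − 33 = 1
n=58: ⌈(59·161)/282⌉ − ⌈(58·161)/282⌉ = ⌈9499/282⌉ − ⌈9338/282⌉ = 34 − 34 = 0
n=59: ⌈(60·161)/282⌉ − ⌈(59·161)/282⌉ = ⌈9660/282⌉ − ⌈9499/282⌉ = 35 − 34 = 1
n=60: ⌈(61·161)/282⌉ − ⌈(60·161)/282⌉ = ⌈9821/282⌉ − ⌈9660/282⌉ = 35 − 35 = 0
n=61: ⌈(62·161)/282⌉ − ⌈(61·161)/282⌉ = ⌈9982/282⌉ − ⌈9821/282⌉ = 36 − 35 = 1
n=62: ⌈(63·161)/282⌉ − ⌈(62·161)/282⌉ = ⌈10143/282⌉ − ⌈9982/282⌉ = 36 − 36 = 0
n=63: ⌈(64·161)/282⌉ − ⌈(63·161)/282⌉ = ⌈10304/282⌉ − ⌈10143/282⌉ = 37 − 36 = 1
n=64: ⌈(65·161)/282⌉ − ⌈(64·161)/282⌉ = ⌈10465/282⌉ − ⌈10304/282⌉ = 38 − 37 = 1
n=65: ⌈(66·161)/282⌉ − ⌈(65·161)/282⌉ = ⌈10626/282⌉ − ⌈10465/282⌉ = 38 − 38 = 0
n=66: ⌈(67·161)/282⌉ − ⌈(66·161)/282⌉ = ⌈10787/282⌉ − ⌈10626/282⌉ = 39 − 38 = 1
n=67: ⌈(68·161)/282⌉ − ⌈(67·161)/282⌉ = ⌈10948/282⌉ − ⌈10787/282⌉ = 39 − 39 = 0
n=68: ⌈(69·161)/282⌉ − ⌈(68·161)/282⌉ = ⌈11109/282⌉ − ⌈10948/282⌉ = 40 − 39 = 1
n=69: ⌈(70·161)/282⌉ − ⌈(69·161)/282⌉ = ⌈11270/282⌉ − ⌈11109/282⌉ = 40 − 40 = 0
n=70: ⌈(71·161)/282⌉ − ⌈(70·161)/282⌉ = ⌈11431/282⌉ − ⌈11270/282⌉ = 41 − 40 = 1
n=71: ⌈(72·161)/282⌉ − ⌈(71·161)/282⌉ = ⌈11592/282⌉ − ⌈11431/282⌉ = 42 − 41 = 1
n=72: ⌈(73·161)/282⌉ − ⌈(72·161)/282⌉ = ⌈11753/282⌉ − ⌈11592/282⌉ = 42 − 42 = 0
n=73: ⌈(74·161)/282⌉ − ⌈(73·161)/282⌉ = ⌈11914/282⌉ − ⌈11753/282⌉ = 43 − 42 = 1
n=74: ⌈(75·161)/282⌉ − ⌈(74·161)/282⌉ = ⌈12075/282⌉ − ⌈11914/282⌉ = 43 − 43 = 0
n=75: ⌈(76·161)/282⌉ − ⌈(75·161)/282⌉ = ⌈12236/282⌉ − ⌈12075/282⌉ = 44 − 43 = 1
n=76: ⌈(77·161)/282⌉ − ⌈(76·161)/282⌉ = ⌈12397/282⌉ − ⌈12236/282⌉ = 44 − 44 = 0
n=77: ⌈(78·161)/282⌉ − ⌈(77·161)/282⌉ = ⌈12558/282⌉ − ⌈12397/282⌉ = 45 − 44 = 1
n=78: ⌈(79·161)/282⌉ − ⌈(78·161)/282⌉ = ⌈12719/282⌉ − ⌈12558/282⌉ = 46 − 45 = 1
n=79: ⌈(80·161)/282⌉ − ⌈(79·161)/282⌉ = ⌈12880/282⌉ − ⌈12719/282⌉ = 46 − 46 = 0
n=80: ⌈(81·161)/282⌉ − ⌈(80·161)/282⌉ = ⌈13041/282⌉ − ⌈12880/282⌉ = 47 − 46 = 1
n=81: ⌈(82·161)/282⌉ − ⌈(81·161)/282⌉ = ⌈13202/282⌉ − ⌈13041/282⌉ = 47 − 47 = 0
n=82: ⌈(83·161)/282⌉ − ⌈(82·161)/282⌉ = ⌈13363/282⌉ − ⌈13202/282⌉ = 48 − 47 = 1
n=83: ⌈(84·161)/282⌉ − ⌈(83·161)/282⌉ = ⌈13524/282⌉ − ⌈13363/282⌉ = 48 − 48 = 0
n=84: ⌈(85·161)/282⌉ − ⌈(84·161)/282⌉ = ⌈13685/282⌉ − ⌈13524/282⌉ = 49 − 48 = 1
n=85: ⌈(86·161)/282⌉ − ⌈(85·161)/282⌉ = ⌈13846/282⌉ − ⌈13685/282⌉ = 50 − 49 = 1
n=86: ⌈(87·161)/282⌉ − ⌈(86·161)/282⌉ = ⌈14007/282⌉ − ⌈13846/282⌉ = 50 − 50 = 0
n=87: ⌈(88·161)/282⌉ − ⌈(87·161)/282⌉ = ⌈14168/282⌉ − ⌈14007/282⌉ = 51 − 50 = 1
n=88: ⌈(89·161)/282⌉ − ⌈(88·161)/282⌉ = ⌈14329/282⌉ − ⌈14168/282⌉ = 51 − 51 = 0
n=89: ⌈(90·161)/282⌉ − ⌈(89·161)/282⌉ = ⌈14490/282⌉ − ⌈14329/282⌉ = 52 − 51 = 1
n=90: ⌈(91·161)/282⌉ − ⌈(90·161)/282⌉ = ⌈14651/282⌉ − ⌈14490/282⌉ = 52 − 52 = 0
n=91: ⌈(92·161)/282⌉ − ⌈(91·161)/282⌉ = ⌈14812/282⌉ − ⌈14651/282⌉ = 53 − 52 = 1
n=92: ⌈(93·161)/282⌉ − ⌈(92·161)/282⌉ = ⌈14973/282⌉ − ⌈14812/282⌉ = 54 − 53 = 1
n=93: ⌈(94·161)/282⌉ − ⌈(93·161)/282⌉ = ⌈15134/282⌉ − ⌈14973/282⌉ = 54 − 54 = 0
n=94: ⌈(95·161)/282⌉ − ⌈(94·161)/282⌉ = ⌈15295/282⌉ − ⌈15134/282⌉ = 55 − 54 = 1
n=95: ⌈(96·161)/282⌉ − ⌈(95·161)/282⌉ = ⌈15456/282⌉ − ⌈15295/282⌉ = 55 − 55 = 0
n=96: ⌈(97·161)/282⌉ − ⌈(96·161)/282⌉ = ⌈15617/282⌉ − ⌈15456/282⌉ = 56 − 55 = 1
n=97: ⌈(98·161)/282⌉ − ⌈(97·161)/282⌉ = ⌈15778/282⌉ − ⌈15617/282⌉ = 56 − 56 = 0
n=98: ⌈(99·161)/282⌉ − ⌈(98·161)/282⌉ = ⌈15939/282⌉ − ⌈15778/282⌉ = 57 − 56 = 1
n=99: ⌈(100·161)/282⌉ − ⌈(99·161)/282⌉ = ⌈16100/282⌉ − ⌈15939/282⌉ = 58 − 57 = 1
n=100: ⌈(101·161)/282⌉ − ⌈(100·161)/282⌉ = ⌈16261/282⌉ − ⌈16100/282⌉ = 58 − 58 = 0
n=101: ⌈(102·161)/282⌉ − ⌈(101·161)/282⌉ = ⌈16422/282⌉ − ⌈16261/282⌉ = 59 − 58 = 1

110101011010101101010110101011010101101010110101011010101101010110101011010101101010110101011010101101


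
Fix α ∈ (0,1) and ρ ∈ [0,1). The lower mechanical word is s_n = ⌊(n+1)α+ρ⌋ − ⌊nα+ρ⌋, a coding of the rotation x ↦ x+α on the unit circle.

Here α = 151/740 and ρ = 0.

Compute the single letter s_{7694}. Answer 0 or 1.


1

(n+1)α + ρ = (7695·151) / 740 = 1161945/740
nα + ρ     = (7694·151) / 740 = 1161794/740
⌊1161945/740⌋ = 1570,  ⌊1161794/740⌋ = 1569
s_{7694} = 1570 − 1569 = 1


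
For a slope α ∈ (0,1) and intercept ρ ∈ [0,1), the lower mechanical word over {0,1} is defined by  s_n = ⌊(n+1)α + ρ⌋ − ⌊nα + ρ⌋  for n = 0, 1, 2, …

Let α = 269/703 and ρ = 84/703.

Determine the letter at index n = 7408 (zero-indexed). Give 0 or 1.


(n+1)α + ρ = (7409·269 + 84) / 703 = 1993105/703
nα + ρ     = (7408·269 + 84) / 703 = 1992836/703
⌊1993105/703⌋ = 2835,  ⌊1992836/703⌋ = 2834
s_{7408} = 2835 − 2834 = 1

1


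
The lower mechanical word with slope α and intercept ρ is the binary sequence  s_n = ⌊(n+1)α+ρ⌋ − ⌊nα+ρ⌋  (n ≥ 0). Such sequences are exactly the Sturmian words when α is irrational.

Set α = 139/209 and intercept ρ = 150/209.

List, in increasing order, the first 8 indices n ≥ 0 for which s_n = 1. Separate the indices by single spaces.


0 1 3 4 6 7 9 10

n=0: ⌊289/209⌋−⌊150/209⌋ = 1−0 = 1  ← one
n=1: ⌊428/209⌋−⌊289/209⌋ = 2−1 = 1  ← one
n=2: ⌊567/209⌋−⌊428/209⌋ = 2−2 = 0
n=3: ⌊706/209⌋−⌊567/209⌋ = 3−2 = 1  ← one
n=4: ⌊845/209⌋−⌊706/209⌋ = 4−3 = 1  ← one
n=5: ⌊984/209⌋−⌊845/209⌋ = 4−4 = 0
n=6: ⌊1123/209⌋−⌊984/209⌋ = 5−4 = 1  ← one
n=7: ⌊1262/209⌋−⌊1123/209⌋ = 6−5 = 1  ← one
n=8: ⌊1401/209⌋−⌊1262/209⌋ = 6−6 = 0
n=9: ⌊1540/209⌋−⌊1401/209⌋ = 7−6 = 1  ← one
n=10: ⌊1679/209⌋−⌊1540/209⌋ = 8−7 = 1  ← one
positions of the first 8 ones: 0 1 3 4 6 7 9 10


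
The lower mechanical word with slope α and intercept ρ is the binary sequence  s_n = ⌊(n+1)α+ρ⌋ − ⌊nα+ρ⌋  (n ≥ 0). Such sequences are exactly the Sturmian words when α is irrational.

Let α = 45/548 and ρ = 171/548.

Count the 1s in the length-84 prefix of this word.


7

#1s = Σ_{n=0}^{83} s_n = Σ_{n=0}^{83} (⌊(n+1)α+ρ⌋ − ⌊nα+ρ⌋)
the sum telescopes: every ⌊nα+ρ⌋ with 0 < n < 84 appears once with + and once with −, leaving ⌊84α+ρ⌋ − ⌊0·α+ρ⌋
84α + ρ = (84·45 + 171) / 548 = 3951/548
ρ = 171/548
⌊3951/548⌋ = 7,  ⌊171/548⌋ = 0
#1s = 7 − 0 = 7


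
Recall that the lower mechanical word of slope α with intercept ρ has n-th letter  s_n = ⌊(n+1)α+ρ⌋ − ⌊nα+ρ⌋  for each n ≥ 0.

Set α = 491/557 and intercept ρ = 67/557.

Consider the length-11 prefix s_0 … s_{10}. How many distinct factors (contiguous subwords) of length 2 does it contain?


3

t_n = ⌊(n·491+67)/557⌋ for n = 0 … 11:
  n=0…9: ⌊67/557⌋=0 ⌊558/557⌋=1 ⌊1049/557⌋=1 ⌊1540/557⌋=2 ⌊2031/557⌋=3 ⌊2522/557⌋=4 ⌊3013/557⌋=5 ⌊3504/557⌋=6 ⌊3995/557⌋=7 ⌊4486/557⌋=8
  n=10…11: ⌊4977/557⌋=8 ⌊5468/557⌋=9
s_n = t_(n+1) − t_n for n = 0 … 10 gives
prefix = 10111111101
slide a length-2 window over [0..1] … [9..10] (10 windows); first occurrence of each distinct factor:
  [  0..  1] 10
  [  1..  2] 01
  [  2..  3] 11
  (the other 7 windows repeat one of these)
distinct factors: {01, 10, 11}
count = 3  (Sturmian bound for length 2 is 3)


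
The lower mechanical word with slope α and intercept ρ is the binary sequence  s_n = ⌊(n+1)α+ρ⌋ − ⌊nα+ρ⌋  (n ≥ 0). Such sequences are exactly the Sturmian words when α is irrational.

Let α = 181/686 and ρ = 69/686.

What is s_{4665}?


1

(n+1)α + ρ = (4666·181 + 69) / 686 = 844615/686
nα + ρ     = (4665·181 + 69) / 686 = 844434/686
⌊844615/686⌋ = 1231,  ⌊844434/686⌋ = 1230
s_{4665} = 1231 − 1230 = 1


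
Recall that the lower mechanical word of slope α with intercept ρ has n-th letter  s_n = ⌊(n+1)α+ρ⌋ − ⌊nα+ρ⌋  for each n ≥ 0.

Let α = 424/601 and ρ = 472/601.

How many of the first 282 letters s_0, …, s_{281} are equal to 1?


#1s = Σ_{n=0}^{281} s_n = Σ_{n=0}^{281} (⌊(n+1)α+ρ⌋ − ⌊nα+ρ⌋)
the sum telescopes: every ⌊nα+ρ⌋ with 0 < n < 282 appears once with + and once with −, leaving ⌊282α+ρ⌋ − ⌊0·α+ρ⌋
282α + ρ = (282·424 + 472) / 601 = 120040/601
ρ = 472/601
⌊120040/601⌋ = 199,  ⌊472/601⌋ = 0
#1s = 199 − 0 = 199

199


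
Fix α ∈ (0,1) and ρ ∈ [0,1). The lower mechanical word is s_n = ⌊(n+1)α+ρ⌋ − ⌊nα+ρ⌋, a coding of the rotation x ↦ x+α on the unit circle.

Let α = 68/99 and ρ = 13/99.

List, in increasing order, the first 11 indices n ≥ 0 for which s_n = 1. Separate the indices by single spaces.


n=0: ⌊81/99⌋−⌊13/99⌋ = 0−0 = 0
n=1: ⌊149/99⌋−⌊81/99⌋ = 1−0 = 1  ← one
n=2: ⌊217/99⌋−⌊149/99⌋ = 2−1 = 1  ← one
n=3: ⌊285/99⌋−⌊217/99⌋ = 2−2 = 0
n=4: ⌊353/99⌋−⌊285/99⌋ = 3−2 = 1  ← one
n=5: ⌊421/99⌋−⌊353/99⌋ = 4−3 = 1  ← one
n=6: ⌊489/99⌋−⌊421/99⌋ = 4−4 = 0
n=7: ⌊557/99⌋−⌊489/99⌋ = 5−4 = 1  ← one
n=8: ⌊625/99⌋−⌊557/99⌋ = 6−5 = 1  ← one
n=9: ⌊693/99⌋−⌊625/99⌋ = 7−6 = 1  ← one
n=10: ⌊761/99⌋−⌊693/99⌋ = 7−7 = 0
n=11: ⌊829/99⌋−⌊761/99⌋ = 8−7 = 1  ← one
n=12: ⌊897/99⌋−⌊829/99⌋ = 9−8 = 1  ← one
n=13: ⌊965/99⌋−⌊897/99⌋ = 9−9 = 0
n=14: ⌊1033/99⌋−⌊965/99⌋ = 10−9 = 1  ← one
n=15: ⌊1101/99⌋−⌊1033/99⌋ = 11−10 = 1  ← one
positions of the first 11 ones: 1 2 4 5 7 8 9 11 12 14 15

1 2 4 5 7 8 9 11 12 14 15


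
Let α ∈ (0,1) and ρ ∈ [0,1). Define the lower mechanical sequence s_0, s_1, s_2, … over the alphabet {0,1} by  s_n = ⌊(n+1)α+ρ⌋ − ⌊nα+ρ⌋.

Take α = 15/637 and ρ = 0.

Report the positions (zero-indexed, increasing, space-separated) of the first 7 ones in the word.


n=0: ⌊15/637⌋−⌊0/637⌋ = 0−0 = 0
n=1: ⌊30/637⌋−⌊15/637⌋ = 0−0 = 0
  …
n=42: ⌊645/637⌋−⌊630/637⌋ = 1−0 = 1  ← one
n=43: ⌊660/637⌋−⌊645/637⌋ = 1−1 = 0
n=44: ⌊675/637⌋−⌊660/637⌋ = 1−1 = 0
  …
n=84: ⌊1275/637⌋−⌊1260/637⌋ = 2−1 = 1  ← one
n=85: ⌊1290/637⌋−⌊1275/637⌋ = 2−2 = 0
n=86: ⌊1305/637⌋−⌊1290/637⌋ = 2−2 = 0
  …
n=127: ⌊1920/637⌋−⌊1905/637⌋ = 3−2 = 1  ← one
n=128: ⌊1935/637⌋−⌊1920/637⌋ = 3−3 = 0
n=129: ⌊1950/637⌋−⌊1935/637⌋ = 3−3 = 0
  …
n=169: ⌊2550/637⌋−⌊2535/637⌋ = 4−3 = 1  ← one
n=170: ⌊2565/637⌋−⌊2550/637⌋ = 4−4 = 0
n=171: ⌊2580/637⌋−⌊2565/637⌋ = 4−4 = 0
  …
n=212: ⌊3195/637⌋−⌊3180/637⌋ = 5−4 = 1  ← one
n=213: ⌊3210/637⌋−⌊3195/637⌋ = 5−5 = 0
n=214: ⌊3225/637⌋−⌊3210/637⌋ = 5−5 = 0
  …
n=254: ⌊3825/637⌋−⌊3810/637⌋ = 6−5 = 1  ← one
n=255: ⌊3840/637⌋−⌊3825/637⌋ = 6−6 = 0
n=256: ⌊3855/637⌋−⌊3840/637⌋ = 6−6 = 0
  …
n=297: ⌊4470/637⌋−⌊4455/637⌋ = 7−6 = 1  ← one
positions of the first 7 ones: 42 84 127 169 212 254 297

42 84 127 169 212 254 297


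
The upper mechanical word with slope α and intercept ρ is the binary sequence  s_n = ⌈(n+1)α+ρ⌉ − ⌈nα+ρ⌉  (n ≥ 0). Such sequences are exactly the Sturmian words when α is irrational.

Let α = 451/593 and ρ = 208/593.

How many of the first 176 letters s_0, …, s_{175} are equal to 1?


#1s = Σ_{n=0}^{175} s_n = Σ_{n=0}^{175} (⌈(n+1)α+ρ⌉ − ⌈nα+ρ⌉)
the sum telescopes: every ⌈nα+ρ⌉ with 0 < n < 176 appears once with + and once with −, leaving ⌈176α+ρ⌉ − ⌈0·α+ρ⌉
176α + ρ = (176·451 + 208) / 593 = 79584/593
ρ = 208/593
⌈79584/593⌉ = 135,  ⌈208/593⌉ = 1
#1s = 135 − 1 = 134

134


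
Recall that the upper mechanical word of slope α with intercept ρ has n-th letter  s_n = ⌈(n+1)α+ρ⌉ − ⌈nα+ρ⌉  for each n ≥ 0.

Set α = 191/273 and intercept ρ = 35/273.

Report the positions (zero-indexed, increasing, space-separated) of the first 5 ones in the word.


n=0: ⌈226/273⌉−⌈35/273⌉ = 1−1 = 0
n=1: ⌈417/273⌉−⌈226/273⌉ = 2−1 = 1  ← one
n=2: ⌈608/273⌉−⌈417/273⌉ = 3−2 = 1  ← one
n=3: ⌈799/273⌉−⌈608/273⌉ = 3−3 = 0
n=4: ⌈990/273⌉−⌈799/273⌉ = 4−3 = 1  ← one
n=5: ⌈1181/273⌉−⌈990/273⌉ = 5−4 = 1  ← one
n=6: ⌈1372/273⌉−⌈1181/273⌉ = 6−5 = 1  ← one
positions of the first 5 ones: 1 2 4 5 6

1 2 4 5 6


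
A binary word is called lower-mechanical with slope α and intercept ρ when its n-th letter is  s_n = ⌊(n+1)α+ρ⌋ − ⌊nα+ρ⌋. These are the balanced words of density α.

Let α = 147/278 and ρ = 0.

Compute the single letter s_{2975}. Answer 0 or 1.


0

(n+1)α + ρ = (2976·147) / 278 = 437472/278
nα + ρ     = (2975·147) / 278 = 437325/278
⌊437472/278⌋ = 1573,  ⌊437325/278⌋ = 1573
s_{2975} = 1573 − 1573 = 0


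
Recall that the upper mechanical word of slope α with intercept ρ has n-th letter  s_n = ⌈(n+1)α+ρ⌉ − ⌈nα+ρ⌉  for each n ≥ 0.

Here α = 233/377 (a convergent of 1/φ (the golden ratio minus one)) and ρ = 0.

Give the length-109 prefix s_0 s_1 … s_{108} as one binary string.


1101101011011010110101101101011011010110101101101011010110110101101101011010110110101101101011010110110101101

n=0: ⌈(1·233)/377⌉ − ⌈(0·233)/377⌉ = ⌈233/377⌉ − ⌈0/377⌉ = 1 − 0 = 1
n=1: ⌈(2·233)/377⌉ − ⌈(1·233)/377⌉ = ⌈466/377⌉ − ⌈233/377⌉ = 2 − 1 = 1
n=2: ⌈(3·233)/377⌉ − ⌈(2·233)/377⌉ = ⌈699/377⌉ − ⌈466/377⌉ = 2 − 2 = 0
n=3: ⌈(4·233)/377⌉ − ⌈(3·233)/377⌉ = ⌈932/377⌉ − ⌈699/377⌉ = 3 − 2 = 1
n=4: ⌈(5·233)/377⌉ − ⌈(4·233)/377⌉ = ⌈1165/377⌉ − ⌈932/377⌉ = 4 − 3 = 1
n=5: ⌈(6·233)/377⌉ − ⌈(5·233)/377⌉ = ⌈1398/377⌉ − ⌈1165/377⌉ = 4 − 4 = 0
n=6: ⌈(7·233)/377⌉ − ⌈(6·233)/377⌉ = ⌈1631/377⌉ − ⌈1398/377⌉ = 5 − 4 = 1
n=7: ⌈(8·233)/377⌉ − ⌈(7·233)/377⌉ = ⌈1864/377⌉ − ⌈1631/377⌉ = 5 − 5 = 0
n=8: ⌈(9·233)/377⌉ − ⌈(8·233)/377⌉ = ⌈2097/377⌉ − ⌈1864/377⌉ = 6 − 5 = 1
n=9: ⌈(10·233)/377⌉ − ⌈(9·233)/377⌉ = ⌈2330/377⌉ − ⌈2097/377⌉ = 7 − 6 = 1
n=10: ⌈(11·233)/377⌉ − ⌈(10·233)/377⌉ = ⌈2563/377⌉ − ⌈2330/377⌉ = 7 − 7 = 0
n=11: ⌈(12·233)/377⌉ − ⌈(11·233)/377⌉ = ⌈2796/377⌉ − ⌈2563/377⌉ = 8 − 7 = 1
n=12: ⌈(13·233)/377⌉ − ⌈(12·233)/377⌉ = ⌈3029/377⌉ − ⌈2796/377⌉ = 9 − 8 = 1
n=13: ⌈(14·233)/377⌉ − ⌈(13·233)/377⌉ = ⌈3262/377⌉ − ⌈3029/377⌉ = 9 − 9 = 0
n=14: ⌈(15·233)/377⌉ − ⌈(14·233)/377⌉ = ⌈3495/377⌉ − ⌈3262/377⌉ = 10 − 9 = 1
n=15: ⌈(16·233)/377⌉ − ⌈(15·233)/377⌉ = ⌈3728/377⌉ − ⌈3495/377⌉ = 10 − 10 = 0
n=16: ⌈(17·233)/377⌉ − ⌈(16·233)/377⌉ = ⌈3961/377⌉ − ⌈3728/377⌉ = 11 − 10 = 1
n=17: ⌈(18·233)/377⌉ − ⌈(17·233)/377⌉ = ⌈4194/377⌉ − ⌈3961/377⌉ = 12 − 11 = 1
n=18: ⌈(19·233)/377⌉ − ⌈(18·233)/377⌉ = ⌈4427/377⌉ − ⌈4194/377⌉ = 12 − 12 = 0
n=19: ⌈(20·233)/377⌉ − ⌈(19·233)/377⌉ = ⌈4660/377⌉ − ⌈4427/377⌉ = 13 − 12 = 1
n=20: ⌈(21·233)/377⌉ − ⌈(20·233)/377⌉ = ⌈4893/377⌉ − ⌈4660/377⌉ = 13 − 13 = 0
n=21: ⌈(22·233)/377⌉ − ⌈(21·233)/377⌉ = ⌈5126/377⌉ − ⌈4893/377⌉ = 14 − 13 = 1
n=22: ⌈(23·233)/377⌉ − ⌈(22·233)/377⌉ = ⌈5359/377⌉ − ⌈5126/377⌉ = 15 − 14 = 1
n=23: ⌈(24·233)/377⌉ − ⌈(23·233)/377⌉ = ⌈5592/377⌉ − ⌈5359/377⌉ = 15 − 15 = 0
n=24: ⌈(25·233)/377⌉ − ⌈(24·233)/377⌉ = ⌈5825/377⌉ − ⌈5592/377⌉ = 16 − 15 = 1
n=25: ⌈(26·233)/377⌉ − ⌈(25·233)/377⌉ = ⌈6058/377⌉ − ⌈5825/377⌉ = 17 − 16 = 1
n=26: ⌈(27·233)/377⌉ − ⌈(26·233)/377⌉ = ⌈6291/377⌉ − ⌈6058/377⌉ = 17 − 17 = 0
n=27: ⌈(28·233)/377⌉ − ⌈(27·233)/377⌉ = ⌈6524/377⌉ − ⌈6291/377⌉ = 18 − 17 = 1
n=28: ⌈(29·233)/377⌉ − ⌈(28·233)/377⌉ = ⌈6757/377⌉ − ⌈6524/377⌉ = 18 − 18 = 0
n=29: ⌈(30·233)/377⌉ − ⌈(29·233)/377⌉ = ⌈6990/377⌉ − ⌈6757/377⌉ = 19 − 18 = 1
n=30: ⌈(31·233)/377⌉ − ⌈(30·233)/377⌉ = ⌈7223/377⌉ − ⌈6990/377⌉ = 20 − 19 = 1
n=31: ⌈(32·233)/377⌉ − ⌈(31·233)/377⌉ = ⌈7456/377⌉ − ⌈7223/377⌉ = 20 − 20 = 0
n=32: ⌈(33·233)/377⌉ − ⌈(32·233)/377⌉ = ⌈7689/377⌉ − ⌈7456/377⌉ = 21 − 20 = 1
n=33: ⌈(34·233)/377⌉ − ⌈(33·233)/377⌉ = ⌈7922/377⌉ − ⌈7689/377⌉ = 22 − 21 = 1
n=34: ⌈(35·233)/377⌉ − ⌈(34·233)/377⌉ = ⌈8155/377⌉ − ⌈7922/377⌉ = 22 − 22 = 0
n=35: ⌈(36·233)/377⌉ − ⌈(35·233)/377⌉ = ⌈8388/377⌉ − ⌈8155/377⌉ = 23 − 22 = 1
n=36: ⌈(37·233)/377⌉ − ⌈(36·233)/377⌉ = ⌈8621/377⌉ − ⌈8388/377⌉ = 23 − 23 = 0
n=37: ⌈(38·233)/377⌉ − ⌈(37·233)/377⌉ = ⌈8854/377⌉ − ⌈8621/377⌉ = 24 − 23 = 1
n=38: ⌈(39·233)/377⌉ − ⌈(38·233)/377⌉ = ⌈9087/377⌉ − ⌈8854/377⌉ = 25 − 24 = 1
n=39: ⌈(40·233)/377⌉ − ⌈(39·233)/377⌉ = ⌈9320/377⌉ − ⌈9087/377⌉ = 25 − 25 = 0
n=40: ⌈(41·233)/377⌉ − ⌈(40·233)/377⌉ = ⌈9553/377⌉ − ⌈9320/377⌉ = 26 − 25 = 1
n=41: ⌈(42·233)/377⌉ − ⌈(41·233)/377⌉ = ⌈9786/377⌉ − ⌈9553/377⌉ = 26 − 26 = 0
n=42: ⌈(43·233)/377⌉ − ⌈(42·233)/377⌉ = ⌈10019/377⌉ − ⌈9786/377⌉ = 27 − 26 = 1
n=43: ⌈(44·233)/377⌉ − ⌈(43·233)/377⌉ = ⌈10252/377⌉ − ⌈10019/377⌉ = 28 − 27 = 1
n=44: ⌈(45·233)/377⌉ − ⌈(44·233)/377⌉ = ⌈10485/377⌉ − ⌈10252/377⌉ = 28 − 28 = 0
n=45: ⌈(46·233)/377⌉ − ⌈(45·233)/377⌉ = ⌈10718/377⌉ − ⌈10485/377⌉ = 29 − 28 = 1
n=46: ⌈(47·233)/377⌉ − ⌈(46·233)/377⌉ = ⌈10951/377⌉ − ⌈10718/377⌉ = 30 − 29 = 1
n=47: ⌈(48·233)/377⌉ − ⌈(47·233)/377⌉ = ⌈11184/377⌉ − ⌈10951/377⌉ = 30 − 30 = 0
n=48: ⌈(49·233)/377⌉ − ⌈(48·233)/377⌉ = ⌈11417/377⌉ − ⌈11184/377⌉ = 31 − 30 = 1
n=49: ⌈(50·233)/377⌉ − ⌈(49·233)/377⌉ = ⌈11650/377⌉ − ⌈11417/377⌉ = 31 − 31 = 0
n=50: ⌈(51·233)/377⌉ − ⌈(50·233)/377⌉ = ⌈11883/377⌉ − ⌈11650/377⌉ = 32 − 31 = 1
n=51: ⌈(52·233)/377⌉ − ⌈(51·233)/377⌉ = ⌈12116/377⌉ − ⌈11883/377⌉ = 33 − 32 = 1
n=52: ⌈(53·233)/377⌉ − ⌈(52·233)/377⌉ = ⌈12349/377⌉ − ⌈12116/377⌉ = 33 − 33 = 0
n=53: ⌈(54·233)/377⌉ − ⌈(53·233)/377⌉ = ⌈12582/377⌉ − ⌈12349/377⌉ = 34 − 33 = 1
n=54: ⌈(55·233)/377⌉ − ⌈(54·233)/377⌉ = ⌈12815/377⌉ − ⌈12582/377⌉ = 34 − 34 = 0
n=55: ⌈(56·233)/377⌉ − ⌈(55·233)/377⌉ = ⌈13048/377⌉ − ⌈12815/377⌉ = 35 − 34 = 1
n=56: ⌈(57·233)/377⌉ − ⌈(56·233)/377⌉ = ⌈13281/377⌉ − ⌈13048/377⌉ = 36 − 35 = 1
n=57: ⌈(58·233)/377⌉ − ⌈(57·233)/377⌉ = ⌈13514/377⌉ − ⌈13281/377⌉ = 36 − 36 = 0
n=58: ⌈(59·233)/377⌉ − ⌈(58·233)/377⌉ = ⌈13747/377⌉ − ⌈13514/377⌉ = 37 − 36 = 1
n=59: ⌈(60·233)/377⌉ − ⌈(59·233)/377⌉ = ⌈13980/377⌉ − ⌈13747/377⌉ = 38 − 37 = 1
n=60: ⌈(61·233)/377⌉ − ⌈(60·233)/377⌉ = ⌈14213/377⌉ − ⌈13980/377⌉ = 38 − 38 = 0
n=61: ⌈(62·233)/377⌉ − ⌈(61·233)/377⌉ = ⌈14446/377⌉ − ⌈14213/377⌉ = 39 − 38 = 1
n=62: ⌈(63·233)/377⌉ − ⌈(62·233)/377⌉ = ⌈14679/377⌉ − ⌈14446/377⌉ = 39 − 39 = 0
n=63: ⌈(64·233)/377⌉ − ⌈(63·233)/377⌉ = ⌈14912/377⌉ − ⌈14679/377⌉ = 40 − 39 = 1
n=64: ⌈(65·233)/377⌉ − ⌈(64·233)/377⌉ = ⌈15145/377⌉ − ⌈14912/377⌉ = 41 − 40 = 1
n=65: ⌈(66·233)/377⌉ − ⌈(65·233)/377⌉ = ⌈15378/377⌉ − ⌈15145/377⌉ = 41 − 41 = 0
n=66: ⌈(67·233)/377⌉ − ⌈(66·233)/377⌉ = ⌈15611/377⌉ − ⌈15378/377⌉ = 42 − 41 = 1
n=67: ⌈(68·233)/377⌉ − ⌈(67·233)/377⌉ = ⌈15844/377⌉ − ⌈15611/377⌉ = 43 − 42 = 1
n=68: ⌈(69·233)/377⌉ − ⌈(68·233)/377⌉ = ⌈16077/377⌉ − ⌈15844/377⌉ = 43 − 43 = 0
n=69: ⌈(70·233)/377⌉ − ⌈(69·233)/377⌉ = ⌈16310/377⌉ − ⌈16077/377⌉ = 44 − 43 = 1
n=70: ⌈(71·233)/377⌉ − ⌈(70·233)/377⌉ = ⌈16543/377⌉ − ⌈16310/377⌉ = 44 − 44 = 0
n=71: ⌈(72·233)/377⌉ − ⌈(71·233)/377⌉ = ⌈16776/377⌉ − ⌈16543/377⌉ = 45 − 44 = 1
n=72: ⌈(73·233)/377⌉ − ⌈(72·233)/377⌉ = ⌈17009/377⌉ − ⌈16776/377⌉ = 46 − 45 = 1
n=73: ⌈(74·233)/377⌉ − ⌈(73·233)/377⌉ = ⌈17242/377⌉ − ⌈17009/377⌉ = 46 − 46 = 0
n=74: ⌈(75·233)/377⌉ − ⌈(74·233)/377⌉ = ⌈17475/377⌉ − ⌈17242/377⌉ = 47 − 46 = 1
n=75: ⌈(76·233)/377⌉ − ⌈(75·233)/377⌉ = ⌈17708/377⌉ − ⌈17475/377⌉ = 47 − 47 = 0
n=76: ⌈(77·233)/377⌉ − ⌈(76·233)/377⌉ = ⌈17941/377⌉ − ⌈17708/377⌉ = 48 − 47 = 1
n=77: ⌈(78·233)/377⌉ − ⌈(77·233)/377⌉ = ⌈18174/377⌉ − ⌈17941/377⌉ = 49 − 48 = 1
n=78: ⌈(79·233)/377⌉ − ⌈(78·233)/377⌉ = ⌈18407/377⌉ − ⌈18174/377⌉ = 49 − 49 = 0
n=79: ⌈(80·233)/377⌉ − ⌈(79·233)/377⌉ = ⌈18640/377⌉ − ⌈18407/377⌉ = 50 − 49 = 1
n=80: ⌈(81·233)/377⌉ − ⌈(80·233)/377⌉ = ⌈18873/377⌉ − ⌈18640/377⌉ = 51 − 50 = 1
n=81: ⌈(82·233)/377⌉ − ⌈(81·233)/377⌉ = ⌈19106/377⌉ − ⌈18873/377⌉ = 51 − 51 = 0
n=82: ⌈(83·233)/377⌉ − ⌈(82·233)/377⌉ = ⌈19339/377⌉ − ⌈19106/377⌉ = 52 − 51 = 1
n=83: ⌈(84·233)/377⌉ − ⌈(83·233)/377⌉ = ⌈19572/377⌉ − ⌈19339/377⌉ = 52 − 52 = 0
n=84: ⌈(85·233)/377⌉ − ⌈(84·233)/377⌉ = ⌈19805/377⌉ − ⌈19572/377⌉ = 53 − 52 = 1
n=85: ⌈(86·233)/377⌉ − ⌈(85·233)/377⌉ = ⌈20038/377⌉ − ⌈19805/377⌉ = 54 − 53 = 1
n=86: ⌈(87·233)/377⌉ − ⌈(86·233)/377⌉ = ⌈20271/377⌉ − ⌈20038/377⌉ = 54 − 54 = 0
n=87: ⌈(88·233)/377⌉ − ⌈(87·233)/377⌉ = ⌈20504/377⌉ − ⌈20271/377⌉ = 55 − 54 = 1
n=88: ⌈(89·233)/377⌉ − ⌈(88·233)/377⌉ = ⌈20737/377⌉ − ⌈20504/377⌉ = 56 − 55 = 1
n=89: ⌈(90·233)/377⌉ − ⌈(89·233)/377⌉ = ⌈20970/377⌉ − ⌈20737/377⌉ = 56 − 56 = 0
n=90: ⌈(91·233)/377⌉ − ⌈(90·233)/377⌉ = ⌈21203/377⌉ − ⌈20970/377⌉ = 57 − 56 = 1
n=91: ⌈(92·233)/377⌉ − ⌈(91·233)/377⌉ = ⌈21436/377⌉ − ⌈21203/377⌉ = 57 − 57 = 0
n=92: ⌈(93·233)/377⌉ − ⌈(92·233)/377⌉ = ⌈21669/377⌉ − ⌈21436/377⌉ = 58 − 57 = 1
n=93: ⌈(94·233)/377⌉ − ⌈(93·233)/377⌉ = ⌈21902/377⌉ − ⌈21669/377⌉ = 59 − 58 = 1
n=94: ⌈(95·233)/377⌉ − ⌈(94·233)/377⌉ = ⌈22135/377⌉ − ⌈21902/377⌉ = 59 − 59 = 0
n=95: ⌈(96·233)/377⌉ − ⌈(95·233)/377⌉ = ⌈22368/377⌉ − ⌈22135/377⌉ = 60 − 59 = 1
n=96: ⌈(97·233)/377⌉ − ⌈(96·233)/377⌉ = ⌈22601/377⌉ − ⌈22368/377⌉ = 60 − 60 = 0
n=97: ⌈(98·233)/377⌉ − ⌈(97·233)/377⌉ = ⌈22834/377⌉ − ⌈22601/377⌉ = 61 − 60 = 1
n=98: ⌈(99·233)/377⌉ − ⌈(98·233)/377⌉ = ⌈23067/377⌉ − ⌈22834/377⌉ = 62 − 61 = 1
n=99: ⌈(100·233)/377⌉ − ⌈(99·233)/377⌉ = ⌈23300/377⌉ − ⌈23067/377⌉ = 62 − 62 = 0
n=100: ⌈(101·233)/377⌉ − ⌈(100·233)/377⌉ = ⌈23533/377⌉ − ⌈23300/377⌉ = 63 − 62 = 1
n=101: ⌈(102·233)/377⌉ − ⌈(101·233)/377⌉ = ⌈23766/377⌉ − ⌈23533/377⌉ = 64 − 63 = 1
n=102: ⌈(103·233)/377⌉ − ⌈(102·233)/377⌉ = ⌈23999/377⌉ − ⌈23766/377⌉ = 64 − 64 = 0
n=103: ⌈(104·233)/377⌉ − ⌈(103·233)/377⌉ = ⌈24232/377⌉ − ⌈23999/377⌉ = 65 − 64 = 1
n=104: ⌈(105·233)/377⌉ − ⌈(104·233)/377⌉ = ⌈24465/377⌉ − ⌈24232/377⌉ = 65 − 65 = 0
n=105: ⌈(106·233)/377⌉ − ⌈(105·233)/377⌉ = ⌈24698/377⌉ − ⌈24465/377⌉ = 66 − 65 = 1
n=106: ⌈(107·233)/377⌉ − ⌈(106·233)/377⌉ = ⌈24931/377⌉ − ⌈24698/377⌉ = 67 − 66 = 1
n=107: ⌈(108·233)/377⌉ − ⌈(107·233)/377⌉ = ⌈25164/377⌉ − ⌈24931/377⌉ = 67 − 67 = 0
n=108: ⌈(109·233)/377⌉ − ⌈(108·233)/377⌉ = ⌈25397/377⌉ − ⌈25164/377⌉ = 68 − 67 = 1


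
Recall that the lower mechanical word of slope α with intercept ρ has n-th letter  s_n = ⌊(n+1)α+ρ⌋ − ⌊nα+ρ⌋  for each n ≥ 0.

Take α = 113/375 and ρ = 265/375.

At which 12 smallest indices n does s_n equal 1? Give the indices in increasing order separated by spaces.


0 4 7 10 14 17 20 24 27 30 34 37

n=0: ⌊378/375⌋−⌊265/375⌋ = 1−0 = 1  ← one
n=1: ⌊491/375⌋−⌊378/375⌋ = 1−1 = 0
n=2: ⌊604/375⌋−⌊491/375⌋ = 1−1 = 0
n=3: ⌊717/375⌋−⌊604/375⌋ = 1−1 = 0
n=4: ⌊830/375⌋−⌊717/375⌋ = 2−1 = 1  ← one
n=5: ⌊943/375⌋−⌊830/375⌋ = 2−2 = 0
n=6: ⌊1056/375⌋−⌊943/375⌋ = 2−2 = 0
n=7: ⌊1169/375⌋−⌊1056/375⌋ = 3−2 = 1  ← one
n=8: ⌊1282/375⌋−⌊1169/375⌋ = 3−3 = 0
n=9: ⌊1395/375⌋−⌊1282/375⌋ = 3−3 = 0
n=10: ⌊1508/375⌋−⌊1395/375⌋ = 4−3 = 1  ← one
n=11: ⌊1621/375⌋−⌊1508/375⌋ = 4−4 = 0
n=12: ⌊1734/375⌋−⌊1621/375⌋ = 4−4 = 0
n=13: ⌊1847/375⌋−⌊1734/375⌋ = 4−4 = 0
n=14: ⌊1960/375⌋−⌊1847/375⌋ = 5−4 = 1  ← one
n=15: ⌊2073/375⌋−⌊1960/375⌋ = 5−5 = 0
n=16: ⌊2186/375⌋−⌊2073/375⌋ = 5−5 = 0
n=17: ⌊2299/375⌋−⌊2186/375⌋ = 6−5 = 1  ← one
n=18: ⌊2412/375⌋−⌊2299/375⌋ = 6−6 = 0
n=19: ⌊2525/375⌋−⌊2412/375⌋ = 6−6 = 0
n=20: ⌊2638/375⌋−⌊2525/375⌋ = 7−6 = 1  ← one
n=21: ⌊2751/375⌋−⌊2638/375⌋ = 7−7 = 0
n=22: ⌊2864/375⌋−⌊2751/375⌋ = 7−7 = 0
n=23: ⌊2977/375⌋−⌊2864/375⌋ = 7−7 = 0
n=24: ⌊3090/375⌋−⌊2977/375⌋ = 8−7 = 1  ← one
n=25: ⌊3203/375⌋−⌊3090/375⌋ = 8−8 = 0
n=26: ⌊3316/375⌋−⌊3203/375⌋ = 8−8 = 0
n=27: ⌊3429/375⌋−⌊3316/375⌋ = 9−8 = 1  ← one
n=28: ⌊3542/375⌋−⌊3429/375⌋ = 9−9 = 0
n=29: ⌊3655/375⌋−⌊3542/375⌋ = 9−9 = 0
n=30: ⌊3768/375⌋−⌊3655/375⌋ = 10−9 = 1  ← one
n=31: ⌊3881/375⌋−⌊3768/375⌋ = 10−10 = 0
n=32: ⌊3994/375⌋−⌊3881/375⌋ = 10−10 = 0
n=33: ⌊4107/375⌋−⌊3994/375⌋ = 10−10 = 0
n=34: ⌊4220/375⌋−⌊4107/375⌋ = 11−10 = 1  ← one
n=35: ⌊4333/375⌋−⌊4220/375⌋ = 11−11 = 0
n=36: ⌊4446/375⌋−⌊4333/375⌋ = 11−11 = 0
n=37: ⌊4559/375⌋−⌊4446/375⌋ = 12−11 = 1  ← one
positions of the first 12 ones: 0 4 7 10 14 17 20 24 27 30 34 37


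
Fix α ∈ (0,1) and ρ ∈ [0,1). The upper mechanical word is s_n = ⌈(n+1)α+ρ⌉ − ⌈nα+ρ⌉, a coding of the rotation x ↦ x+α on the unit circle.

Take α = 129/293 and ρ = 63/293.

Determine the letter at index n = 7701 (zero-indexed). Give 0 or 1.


(n+1)α + ρ = (7702·129 + 63) / 293 = 993621/293
nα + ρ     = (7701·129 + 63) / 293 = 993492/293
⌈993621/293⌉ = 3392,  ⌈993492/293⌉ = 3391
s_{7701} = 3392 − 3391 = 1

1


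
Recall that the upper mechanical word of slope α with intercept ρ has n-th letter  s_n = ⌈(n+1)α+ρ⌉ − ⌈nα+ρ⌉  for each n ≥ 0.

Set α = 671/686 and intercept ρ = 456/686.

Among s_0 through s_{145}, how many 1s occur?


143

#1s = Σ_{n=0}^{145} s_n = Σ_{n=0}^{145} (⌈(n+1)α+ρ⌉ − ⌈nα+ρ⌉)
the sum telescopes: every ⌈nα+ρ⌉ with 0 < n < 146 appears once with + and once with −, leaving ⌈146α+ρ⌉ − ⌈0·α+ρ⌉
146α + ρ = (146·671 + 456) / 686 = 98422/686
ρ = 456/686
⌈98422/686⌉ = 144,  ⌈456/686⌉ = 1
#1s = 144 − 1 = 143


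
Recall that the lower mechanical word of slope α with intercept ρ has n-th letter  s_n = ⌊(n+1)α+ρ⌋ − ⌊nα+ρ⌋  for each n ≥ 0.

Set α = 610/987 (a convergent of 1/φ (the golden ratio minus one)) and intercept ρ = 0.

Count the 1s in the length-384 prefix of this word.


#1s = Σ_{n=0}^{383} s_n = Σ_{n=0}^{383} (⌊(n+1)α+ρ⌋ − ⌊nα+ρ⌋)
the sum telescopes: every ⌊nα+ρ⌋ with 0 < n < 384 appears once with + and once with −, leaving ⌊384α+ρ⌋ − ⌊0·α+ρ⌋
384α + ρ = (384·610) / 987 = 234240/987
ρ = 0/987
⌊234240/987⌋ = 237,  ⌊0/987⌋ = 0
#1s = 237 − 0 = 237

237


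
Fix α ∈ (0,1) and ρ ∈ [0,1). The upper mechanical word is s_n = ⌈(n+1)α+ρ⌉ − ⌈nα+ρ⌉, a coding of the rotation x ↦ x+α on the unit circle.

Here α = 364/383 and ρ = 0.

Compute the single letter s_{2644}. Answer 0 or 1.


1

(n+1)α + ρ = (2645·364) / 383 = 962780/383
nα + ρ     = (2644·364) / 383 = 962416/383
⌈962780/383⌉ = 2514,  ⌈962416/383⌉ = 2513
s_{2644} = 2514 − 2513 = 1


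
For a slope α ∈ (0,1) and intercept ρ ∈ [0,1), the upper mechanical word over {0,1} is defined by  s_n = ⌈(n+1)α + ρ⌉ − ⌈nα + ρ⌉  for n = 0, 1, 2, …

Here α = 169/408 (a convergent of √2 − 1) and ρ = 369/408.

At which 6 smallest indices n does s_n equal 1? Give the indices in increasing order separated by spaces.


n=0: ⌈538/408⌉−⌈369/408⌉ = 2−1 = 1  ← one
n=1: ⌈707/408⌉−⌈538/408⌉ = 2−2 = 0
n=2: ⌈876/408⌉−⌈707/408⌉ = 3−2 = 1  ← one
n=3: ⌈1045/408⌉−⌈876/408⌉ = 3−3 = 0
n=4: ⌈1214/408⌉−⌈1045/408⌉ = 3−3 = 0
n=5: ⌈1383/408⌉−⌈1214/408⌉ = 4−3 = 1  ← one
n=6: ⌈1552/408⌉−⌈1383/408⌉ = 4−4 = 0
n=7: ⌈1721/408⌉−⌈1552/408⌉ = 5−4 = 1  ← one
n=8: ⌈1890/408⌉−⌈1721/408⌉ = 5−5 = 0
n=9: ⌈2059/408⌉−⌈1890/408⌉ = 6−5 = 1  ← one
n=10: ⌈2228/408⌉−⌈2059/408⌉ = 6−6 = 0
n=11: ⌈2397/408⌉−⌈2228/408⌉ = 6−6 = 0
n=12: ⌈2566/408⌉−⌈2397/408⌉ = 7−6 = 1  ← one
positions of the first 6 ones: 0 2 5 7 9 12

0 2 5 7 9 12


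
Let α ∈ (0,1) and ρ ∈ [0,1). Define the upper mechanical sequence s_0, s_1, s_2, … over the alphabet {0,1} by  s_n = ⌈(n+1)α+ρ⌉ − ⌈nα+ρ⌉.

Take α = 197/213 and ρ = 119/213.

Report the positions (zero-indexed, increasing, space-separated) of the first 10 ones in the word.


n=0: ⌈316/213⌉−⌈119/213⌉ = 2−1 = 1  ← one
n=1: ⌈513/213⌉−⌈316/213⌉ = 3−2 = 1  ← one
n=2: ⌈710/213⌉−⌈513/213⌉ = 4−3 = 1  ← one
n=3: ⌈907/213⌉−⌈710/213⌉ = 5−4 = 1  ← one
n=4: ⌈1104/213⌉−⌈907/213⌉ = 6−5 = 1  ← one
n=5: ⌈1301/213⌉−⌈1104/213⌉ = 7−6 = 1  ← one
n=6: ⌈1498/213⌉−⌈1301/213⌉ = 8−7 = 1  ← one
n=7: ⌈1695/213⌉−⌈1498/213⌉ = 8−8 = 0
n=8: ⌈1892/213⌉−⌈1695/213⌉ = 9−8 = 1  ← one
n=9: ⌈2089/213⌉−⌈1892/213⌉ = 10−9 = 1  ← one
n=10: ⌈2286/213⌉−⌈2089/213⌉ = 11−10 = 1  ← one
positions of the first 10 ones: 0 1 2 3 4 5 6 8 9 10

0 1 2 3 4 5 6 8 9 10


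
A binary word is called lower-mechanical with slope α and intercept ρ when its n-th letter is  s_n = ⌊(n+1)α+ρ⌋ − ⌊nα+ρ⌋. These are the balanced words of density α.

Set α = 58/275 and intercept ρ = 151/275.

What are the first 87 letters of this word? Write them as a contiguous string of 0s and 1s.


001000100001000010000100010000100001000010001000010000100001000100001000010001000010000

n=0: ⌊(1·58+151)/275⌋ − ⌊(0·58+151)/275⌋ = ⌊209/275⌋ − ⌊151/275⌋ = 0 − 0 = 0
n=1: ⌊(2·58+151)/275⌋ − ⌊(1·58+151)/275⌋ = ⌊267/275⌋ − ⌊209/275⌋ = 0 − 0 = 0
n=2: ⌊(3·58+151)/275⌋ − ⌊(2·58+151)/275⌋ = ⌊325/275⌋ − ⌊267/275⌋ = 1 − 0 = 1
n=3: ⌊(4·58+151)/275⌋ − ⌊(3·58+151)/275⌋ = ⌊383/275⌋ − ⌊325/275⌋ = 1 − 1 = 0
n=4: ⌊(5·58+151)/275⌋ − ⌊(4·58+151)/275⌋ = ⌊441/275⌋ − ⌊383/275⌋ = 1 − 1 = 0
n=5: ⌊(6·58+151)/275⌋ − ⌊(5·58+151)/275⌋ = ⌊499/275⌋ − ⌊441/275⌋ = 1 − 1 = 0
n=6: ⌊(7·58+151)/275⌋ − ⌊(6·58+151)/275⌋ = ⌊557/275⌋ − ⌊499/275⌋ = 2 − 1 = 1
n=7: ⌊(8·58+151)/275⌋ − ⌊(7·58+151)/275⌋ = ⌊615/275⌋ − ⌊557/275⌋ = 2 − 2 = 0
n=8: ⌊(9·58+151)/275⌋ − ⌊(8·58+151)/275⌋ = ⌊673/275⌋ − ⌊615/275⌋ = 2 − 2 = 0
n=9: ⌊(10·58+151)/275⌋ − ⌊(9·58+151)/275⌋ = ⌊731/275⌋ − ⌊673/275⌋ = 2 − 2 = 0
n=10: ⌊(11·58+151)/275⌋ − ⌊(10·58+151)/275⌋ = ⌊789/275⌋ − ⌊731/275⌋ = 2 − 2 = 0
n=11: ⌊(12·58+151)/275⌋ − ⌊(11·58+151)/275⌋ = ⌊847/275⌋ − ⌊789/275⌋ = 3 − 2 = 1
n=12: ⌊(13·58+151)/275⌋ − ⌊(12·58+151)/275⌋ = ⌊905/275⌋ − ⌊847/275⌋ = 3 − 3 = 0
n=13: ⌊(14·58+151)/275⌋ − ⌊(13·58+151)/275⌋ = ⌊963/275⌋ − ⌊905/275⌋ = 3 − 3 = 0
n=14: ⌊(15·58+151)/275⌋ − ⌊(14·58+151)/275⌋ = ⌊1021/275⌋ − ⌊963/275⌋ = 3 − 3 = 0
n=15: ⌊(16·58+151)/275⌋ − ⌊(15·58+151)/275⌋ = ⌊1079/275⌋ − ⌊1021/275⌋ = 3 − 3 = 0
n=16: ⌊(17·58+151)/275⌋ − ⌊(16·58+151)/275⌋ = ⌊1137/275⌋ − ⌊1079/275⌋ = 4 − 3 = 1
n=17: ⌊(18·58+151)/275⌋ − ⌊(17·58+151)/275⌋ = ⌊1195/275⌋ − ⌊1137/275⌋ = 4 − 4 = 0
n=18: ⌊(19·58+151)/275⌋ − ⌊(18·58+151)/275⌋ = ⌊1253/275⌋ − ⌊1195/275⌋ = 4 − 4 = 0
n=19: ⌊(20·58+151)/275⌋ − ⌊(19·58+151)/275⌋ = ⌊1311/275⌋ − ⌊1253/275⌋ = 4 − 4 = 0
n=20: ⌊(21·58+151)/275⌋ − ⌊(20·58+151)/275⌋ = ⌊1369/275⌋ − ⌊1311/275⌋ = 4 − 4 = 0
n=21: ⌊(22·58+151)/275⌋ − ⌊(21·58+151)/275⌋ = ⌊1427/275⌋ − ⌊1369/275⌋ = 5 − 4 = 1
n=22: ⌊(23·58+151)/275⌋ − ⌊(22·58+151)/275⌋ = ⌊1485/275⌋ − ⌊1427/275⌋ = 5 − 5 = 0
n=23: ⌊(24·58+151)/275⌋ − ⌊(23·58+151)/275⌋ = ⌊1543/275⌋ − ⌊1485/275⌋ = 5 − 5 = 0
n=24: ⌊(25·58+151)/275⌋ − ⌊(24·58+151)/275⌋ = ⌊1601/275⌋ − ⌊1543/275⌋ = 5 − 5 = 0
n=25: ⌊(26·58+151)/275⌋ − ⌊(25·58+151)/275⌋ = ⌊1659/275⌋ − ⌊1601/275⌋ = 6 − 5 = 1
n=26: ⌊(27·58+151)/275⌋ − ⌊(26·58+151)/275⌋ = ⌊1717/275⌋ − ⌊1659/275⌋ = 6 − 6 = 0
n=27: ⌊(28·58+151)/275⌋ − ⌊(27·58+151)/275⌋ = ⌊1775/275⌋ − ⌊1717/275⌋ = 6 − 6 = 0
n=28: ⌊(29·58+151)/275⌋ − ⌊(28·58+151)/275⌋ = ⌊1833/275⌋ − ⌊1775/275⌋ = 6 − 6 = 0
n=29: ⌊(30·58+151)/275⌋ − ⌊(29·58+151)/275⌋ = ⌊1891/275⌋ − ⌊1833/275⌋ = 6 − 6 = 0
n=30: ⌊(31·58+151)/275⌋ − ⌊(30·58+151)/275⌋ = ⌊1949/275⌋ − ⌊1891/275⌋ = 7 − 6 = 1
n=31: ⌊(32·58+151)/275⌋ − ⌊(31·58+151)/275⌋ = ⌊2007/275⌋ − ⌊1949/275⌋ = 7 − 7 = 0
n=32: ⌊(33·58+151)/275⌋ − ⌊(32·58+151)/275⌋ = ⌊2065/275⌋ − ⌊2007/275⌋ = 7 − 7 = 0
n=33: ⌊(34·58+151)/275⌋ − ⌊(33·58+151)/275⌋ = ⌊2123/275⌋ − ⌊2065/275⌋ = 7 − 7 = 0
n=34: ⌊(35·58+151)/275⌋ − ⌊(34·58+151)/275⌋ = ⌊2181/275⌋ − ⌊2123/275⌋ = 7 − 7 = 0
n=35: ⌊(36·58+151)/275⌋ − ⌊(35·58+151)/275⌋ = ⌊2239/275⌋ − ⌊2181/275⌋ = 8 − 7 = 1
n=36: ⌊(37·58+151)/275⌋ − ⌊(36·58+151)/275⌋ = ⌊2297/275⌋ − ⌊2239/275⌋ = 8 − 8 = 0
n=37: ⌊(38·58+151)/275⌋ − ⌊(37·58+151)/275⌋ = ⌊2355/275⌋ − ⌊2297/275⌋ = 8 − 8 = 0
n=38: ⌊(39·58+151)/275⌋ − ⌊(38·58+151)/275⌋ = ⌊2413/275⌋ − ⌊2355/275⌋ = 8 − 8 = 0
n=39: ⌊(40·58+151)/275⌋ − ⌊(39·58+151)/275⌋ = ⌊2471/275⌋ − ⌊2413/275⌋ = 8 − 8 = 0
n=40: ⌊(41·58+151)/275⌋ − ⌊(40·58+151)/275⌋ = ⌊2529/275⌋ − ⌊2471/275⌋ = 9 − 8 = 1
n=41: ⌊(42·58+151)/275⌋ − ⌊(41·58+151)/275⌋ = ⌊2587/275⌋ − ⌊2529/275⌋ = 9 − 9 = 0
n=42: ⌊(43·58+151)/275⌋ − ⌊(42·58+151)/275⌋ = ⌊2645/275⌋ − ⌊2587/275⌋ = 9 − 9 = 0
n=43: ⌊(44·58+151)/275⌋ − ⌊(43·58+151)/275⌋ = ⌊2703/275⌋ − ⌊2645/275⌋ = 9 − 9 = 0
n=44: ⌊(45·58+151)/275⌋ − ⌊(44·58+151)/275⌋ = ⌊2761/275⌋ − ⌊2703/275⌋ = 10 − 9 = 1
n=45: ⌊(46·58+151)/275⌋ − ⌊(45·58+151)/275⌋ = ⌊2819/275⌋ − ⌊2761/275⌋ = 10 − 10 = 0
n=46: ⌊(47·58+151)/275⌋ − ⌊(46·58+151)/275⌋ = ⌊2877/275⌋ − ⌊2819/275⌋ = 10 − 10 = 0
n=47: ⌊(48·58+151)/275⌋ − ⌊(47·58+151)/275⌋ = ⌊2935/275⌋ − ⌊2877/275⌋ = 10 − 10 = 0
n=48: ⌊(49·58+151)/275⌋ − ⌊(48·58+151)/275⌋ = ⌊2993/275⌋ − ⌊2935/275⌋ = 10 − 10 = 0
n=49: ⌊(50·58+151)/275⌋ − ⌊(49·58+151)/275⌋ = ⌊3051/275⌋ − ⌊2993/275⌋ = 11 − 10 = 1
n=50: ⌊(51·58+151)/275⌋ − ⌊(50·58+151)/275⌋ = ⌊3109/275⌋ − ⌊3051/275⌋ = 11 − 11 = 0
n=51: ⌊(52·58+151)/275⌋ − ⌊(51·58+151)/275⌋ = ⌊3167/275⌋ − ⌊3109/275⌋ = 11 − 11 = 0
n=52: ⌊(53·58+151)/275⌋ − ⌊(52·58+151)/275⌋ = ⌊3225/275⌋ − ⌊3167/275⌋ = 11 − 11 = 0
n=53: ⌊(54·58+151)/275⌋ − ⌊(53·58+151)/275⌋ = ⌊3283/275⌋ − ⌊3225/275⌋ = 11 − 11 = 0
n=54: ⌊(55·58+151)/275⌋ − ⌊(54·58+151)/275⌋ = ⌊3341/275⌋ − ⌊3283/275⌋ = 12 − 11 = 1
n=55: ⌊(56·58+151)/275⌋ − ⌊(55·58+151)/275⌋ = ⌊3399/275⌋ − ⌊3341/275⌋ = 12 − 12 = 0
n=56: ⌊(57·58+151)/275⌋ − ⌊(56·58+151)/275⌋ = ⌊3457/275⌋ − ⌊3399/275⌋ = 12 − 12 = 0
n=57: ⌊(58·58+151)/275⌋ − ⌊(57·58+151)/275⌋ = ⌊3515/275⌋ − ⌊3457/275⌋ = 12 − 12 = 0
n=58: ⌊(59·58+151)/275⌋ − ⌊(58·58+151)/275⌋ = ⌊3573/275⌋ − ⌊3515/275⌋ = 12 − 12 = 0
n=59: ⌊(60·58+151)/275⌋ − ⌊(59·58+151)/275⌋ = ⌊3631/275⌋ − ⌊3573/275⌋ = 13 − 12 = 1
n=60: ⌊(61·58+151)/275⌋ − ⌊(60·58+151)/275⌋ = ⌊3689/275⌋ − ⌊3631/275⌋ = 13 − 13 = 0
n=61: ⌊(62·58+151)/275⌋ − ⌊(61·58+151)/275⌋ = ⌊3747/275⌋ − ⌊3689/275⌋ = 13 − 13 = 0
n=62: ⌊(63·58+151)/275⌋ − ⌊(62·58+151)/275⌋ = ⌊3805/275⌋ − ⌊3747/275⌋ = 13 − 13 = 0
n=63: ⌊(64·58+151)/275⌋ − ⌊(63·58+151)/275⌋ = ⌊3863/275⌋ − ⌊3805/275⌋ = 14 − 13 = 1
n=64: ⌊(65·58+151)/275⌋ − ⌊(64·58+151)/275⌋ = ⌊3921/275⌋ − ⌊3863/275⌋ = 14 − 14 = 0
n=65: ⌊(66·58+151)/275⌋ − ⌊(65·58+151)/275⌋ = ⌊3979/275⌋ − ⌊3921/275⌋ = 14 − 14 = 0
n=66: ⌊(67·58+151)/275⌋ − ⌊(66·58+151)/275⌋ = ⌊4037/275⌋ − ⌊3979/275⌋ = 14 − 14 = 0
n=67: ⌊(68·58+151)/275⌋ − ⌊(67·58+151)/275⌋ = ⌊4095/275⌋ − ⌊4037/275⌋ = 14 − 14 = 0
n=68: ⌊(69·58+151)/275⌋ − ⌊(68·58+151)/275⌋ = ⌊4153/275⌋ − ⌊4095/275⌋ = 15 − 14 = 1
n=69: ⌊(70·58+151)/275⌋ − ⌊(69·58+151)/275⌋ = ⌊4211/275⌋ − ⌊4153/275⌋ = 15 − 15 = 0
n=70: ⌊(71·58+151)/275⌋ − ⌊(70·58+151)/275⌋ = ⌊4269/275⌋ − ⌊4211/275⌋ = 15 − 15 = 0
n=71: ⌊(72·58+151)/275⌋ − ⌊(71·58+151)/275⌋ = ⌊4327/275⌋ − ⌊4269/275⌋ = 15 − 15 = 0
n=72: ⌊(73·58+151)/275⌋ − ⌊(72·58+151)/275⌋ = ⌊4385/275⌋ − ⌊4327/275⌋ = 15 − 15 = 0
n=73: ⌊(74·58+151)/275⌋ − ⌊(73·58+151)/275⌋ = ⌊4443/275⌋ − ⌊4385/275⌋ = 16 − 15 = 1
n=74: ⌊(75·58+151)/275⌋ − ⌊(74·58+151)/275⌋ = ⌊4501/275⌋ − ⌊4443/275⌋ = 16 − 16 = 0
n=75: ⌊(76·58+151)/275⌋ − ⌊(75·58+151)/275⌋ = ⌊4559/275⌋ − ⌊4501/275⌋ = 16 − 16 = 0
n=76: ⌊(77·58+151)/275⌋ − ⌊(76·58+151)/275⌋ = ⌊4617/275⌋ − ⌊4559/275⌋ = 16 − 16 = 0
n=77: ⌊(78·58+151)/275⌋ − ⌊(77·58+151)/275⌋ = ⌊4675/275⌋ − ⌊4617/275⌋ = 17 − 16 = 1
n=78: ⌊(79·58+151)/275⌋ − ⌊(78·58+151)/275⌋ = ⌊4733/275⌋ − ⌊4675/275⌋ = 17 − 17 = 0
n=79: ⌊(80·58+151)/275⌋ − ⌊(79·58+151)/275⌋ = ⌊4791/275⌋ − ⌊4733/275⌋ = 17 − 17 = 0
n=80: ⌊(81·58+151)/275⌋ − ⌊(80·58+151)/275⌋ = ⌊4849/275⌋ − ⌊4791/275⌋ = 17 − 17 = 0
n=81: ⌊(82·58+151)/275⌋ − ⌊(81·58+151)/275⌋ = ⌊4907/275⌋ − ⌊4849/275⌋ = 17 − 17 = 0
n=82: ⌊(83·58+151)/275⌋ − ⌊(82·58+151)/275⌋ = ⌊4965/275⌋ − ⌊4907/275⌋ = 18 − 17 = 1
n=83: ⌊(84·58+151)/275⌋ − ⌊(83·58+151)/275⌋ = ⌊5023/275⌋ − ⌊4965/275⌋ = 18 − 18 = 0
n=84: ⌊(85·58+151)/275⌋ − ⌊(84·58+151)/275⌋ = ⌊5081/275⌋ − ⌊5023/275⌋ = 18 − 18 = 0
n=85: ⌊(86·58+151)/275⌋ − ⌊(85·58+151)/275⌋ = ⌊5139/275⌋ − ⌊5081/275⌋ = 18 − 18 = 0
n=86: ⌊(87·58+151)/275⌋ − ⌊(86·58+151)/275⌋ = ⌊5197/275⌋ − ⌊5139/275⌋ = 18 − 18 = 0
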